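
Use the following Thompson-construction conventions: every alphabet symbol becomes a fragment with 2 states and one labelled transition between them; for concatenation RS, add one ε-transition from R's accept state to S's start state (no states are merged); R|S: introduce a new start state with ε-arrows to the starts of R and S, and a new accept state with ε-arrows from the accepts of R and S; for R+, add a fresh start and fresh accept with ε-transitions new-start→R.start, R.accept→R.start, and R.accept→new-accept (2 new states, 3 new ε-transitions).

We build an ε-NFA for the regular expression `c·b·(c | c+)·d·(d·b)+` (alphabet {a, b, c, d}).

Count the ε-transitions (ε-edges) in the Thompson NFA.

15

Recursing over subexpressions:
Each of the 7 symbol leaves contributes 0 ε-transitions.
  c+ → 3 ε-transitions
  c | c+ → 7 ε-transitions
  d·b → 1 ε-transition
  (d·b)+ → 4 ε-transitions
  c·b·(c | c+)·d·(d·b)+ → 15 ε-transitions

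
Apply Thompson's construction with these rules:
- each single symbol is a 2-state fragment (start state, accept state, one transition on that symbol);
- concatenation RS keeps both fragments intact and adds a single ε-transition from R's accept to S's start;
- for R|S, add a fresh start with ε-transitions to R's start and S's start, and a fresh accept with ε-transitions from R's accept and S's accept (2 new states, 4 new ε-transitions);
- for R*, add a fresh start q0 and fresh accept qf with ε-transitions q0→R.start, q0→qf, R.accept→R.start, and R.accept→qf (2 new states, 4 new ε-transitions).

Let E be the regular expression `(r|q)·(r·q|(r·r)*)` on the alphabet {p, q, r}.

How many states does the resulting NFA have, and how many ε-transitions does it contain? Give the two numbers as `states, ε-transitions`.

18, 15

By structural recursion:
Each of the 6 symbol leaves contributes 2 states and 0 ε-transitions.
  r|q = 6 states, 4 ε-transitions
  r·q = 4 states, 1 ε-transition
  r·r = 4 states, 1 ε-transition
  (r·r)* = 6 states, 5 ε-transitions
  r·q|(r·r)* = 12 states, 10 ε-transitions
  (r|q)·(r·q|(r·r)*) = 18 states, 15 ε-transitions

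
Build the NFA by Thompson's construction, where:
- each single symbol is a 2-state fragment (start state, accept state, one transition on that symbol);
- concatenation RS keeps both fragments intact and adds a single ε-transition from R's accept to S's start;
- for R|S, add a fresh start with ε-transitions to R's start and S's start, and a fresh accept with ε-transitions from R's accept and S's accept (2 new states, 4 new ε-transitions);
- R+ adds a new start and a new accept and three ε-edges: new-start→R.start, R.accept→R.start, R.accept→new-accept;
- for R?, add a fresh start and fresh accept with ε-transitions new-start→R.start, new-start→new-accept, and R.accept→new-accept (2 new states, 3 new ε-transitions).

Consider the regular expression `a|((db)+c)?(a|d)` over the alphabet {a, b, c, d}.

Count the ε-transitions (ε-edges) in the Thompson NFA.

17

Per subexpression:
Each of the 6 symbol leaves contributes 0 ε-transitions.
  db — 1 ε-transition
  (db)+ — 4 ε-transitions
  (db)+c — 5 ε-transitions
  ((db)+c)? — 8 ε-transitions
  a|d — 4 ε-transitions
  ((db)+c)?(a|d) — 13 ε-transitions
  a|((db)+c)?(a|d) — 17 ε-transitions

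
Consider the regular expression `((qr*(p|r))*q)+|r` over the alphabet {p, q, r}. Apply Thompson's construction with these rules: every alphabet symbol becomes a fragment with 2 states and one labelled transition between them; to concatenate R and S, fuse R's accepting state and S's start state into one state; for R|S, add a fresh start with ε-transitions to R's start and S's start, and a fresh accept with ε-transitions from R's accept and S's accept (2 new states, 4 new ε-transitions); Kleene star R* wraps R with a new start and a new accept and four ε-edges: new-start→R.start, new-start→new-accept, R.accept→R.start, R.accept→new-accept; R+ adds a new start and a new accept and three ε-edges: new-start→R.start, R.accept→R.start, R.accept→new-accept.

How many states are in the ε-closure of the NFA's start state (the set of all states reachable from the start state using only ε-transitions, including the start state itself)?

6

Let C(F) = |ε-closure(F.start)| within fragment F, and note whether F accepts ε. Symbol fragments have C = 1 and do not accept ε. Then:
  r* — |closure| = 1 (new start) + 1 (body) + 1 (new accept) = 3
  p|r — new start ε-reaches every alternative's start; none of them accept ε, so the new accept is not reached: |closure| = 1 + 1 + 1 = 3
  qr*(p|r) — same as the first factor's closure: |closure| = 1
  (qr*(p|r))* — |closure| = 1 (new start) + 1 (body) + 1 (new accept) = 3
  (qr*(p|r))*q — |closure| = 3 + (1−1) = 3 (closure spills across the concat boundary because the left factor accepts ε)
  ((qr*(p|r))*q)+ — new start ε-reaches only the body's start; the new accept needs a symbol first: |closure| = 1 + 3 = 4
  ((qr*(p|r))*q)+|r — new start ε-reaches every alternative's start; none of them accept ε, so the new accept is not reached: |closure| = 1 + 4 + 1 = 6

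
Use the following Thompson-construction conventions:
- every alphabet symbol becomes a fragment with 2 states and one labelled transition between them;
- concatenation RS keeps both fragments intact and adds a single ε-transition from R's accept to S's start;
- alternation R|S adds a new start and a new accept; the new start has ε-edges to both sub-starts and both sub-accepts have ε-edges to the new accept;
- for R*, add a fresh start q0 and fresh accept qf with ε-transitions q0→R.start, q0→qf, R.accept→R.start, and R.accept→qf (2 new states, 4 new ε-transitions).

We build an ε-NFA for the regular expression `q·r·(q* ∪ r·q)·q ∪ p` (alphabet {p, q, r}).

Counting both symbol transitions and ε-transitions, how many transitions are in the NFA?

23

Per subexpression:
Each of the 7 symbol leaves contributes 1 transition (1 symbol, 0 ε).
  q* : 5 transitions (1 symbol, 4 ε)
  r·q : 3 transitions (2 symbol, 1 ε)
  q* ∪ r·q : 12 transitions (3 symbol, 9 ε)
  q·r·(q* ∪ r·q)·q : 18 transitions (6 symbol, 12 ε)
  q·r·(q* ∪ r·q)·q ∪ p : 23 transitions (7 symbol, 16 ε)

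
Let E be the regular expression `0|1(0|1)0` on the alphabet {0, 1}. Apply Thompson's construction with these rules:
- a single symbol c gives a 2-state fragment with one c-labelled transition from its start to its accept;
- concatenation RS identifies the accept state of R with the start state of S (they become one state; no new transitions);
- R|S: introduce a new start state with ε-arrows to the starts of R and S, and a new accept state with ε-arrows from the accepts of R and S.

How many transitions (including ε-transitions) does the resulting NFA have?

13

Recursing over subexpressions:
Each of the 5 symbol leaves contributes 1 transition (1 symbol, 0 ε).
  0|1 = 6 transitions (2 symbol, 4 ε)
  1(0|1)0 = 8 transitions (4 symbol, 4 ε)
  0|1(0|1)0 = 13 transitions (5 symbol, 8 ε)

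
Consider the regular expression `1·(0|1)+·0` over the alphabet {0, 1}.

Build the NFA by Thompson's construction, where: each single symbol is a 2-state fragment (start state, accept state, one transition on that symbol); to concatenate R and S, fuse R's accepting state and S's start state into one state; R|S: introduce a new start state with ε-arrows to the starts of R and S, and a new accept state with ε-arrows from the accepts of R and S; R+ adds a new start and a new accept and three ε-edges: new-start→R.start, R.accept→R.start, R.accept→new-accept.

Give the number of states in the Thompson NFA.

Building bottom-up:
Each of the 4 symbol leaves contributes a 2-state fragment.
  0|1 — 6 states
  (0|1)+ — 8 states
  1·(0|1)+·0 — 10 states

10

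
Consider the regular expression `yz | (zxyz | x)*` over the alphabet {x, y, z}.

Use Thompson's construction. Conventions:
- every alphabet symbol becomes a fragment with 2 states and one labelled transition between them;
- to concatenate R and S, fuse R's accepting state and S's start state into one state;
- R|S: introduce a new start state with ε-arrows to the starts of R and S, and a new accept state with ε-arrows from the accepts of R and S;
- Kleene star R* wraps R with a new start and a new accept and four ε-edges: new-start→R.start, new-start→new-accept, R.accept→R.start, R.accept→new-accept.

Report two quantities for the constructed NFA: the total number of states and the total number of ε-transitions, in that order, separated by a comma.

Bottom-up over the parse tree:
Each of the 7 symbol leaves contributes 2 states and 0 ε-transitions.
  yz — 3 states, 0 ε-transitions
  zxyz — 5 states, 0 ε-transitions
  zxyz | x — 9 states, 4 ε-transitions
  (zxyz | x)* — 11 states, 8 ε-transitions
  yz | (zxyz | x)* — 16 states, 12 ε-transitions

16, 12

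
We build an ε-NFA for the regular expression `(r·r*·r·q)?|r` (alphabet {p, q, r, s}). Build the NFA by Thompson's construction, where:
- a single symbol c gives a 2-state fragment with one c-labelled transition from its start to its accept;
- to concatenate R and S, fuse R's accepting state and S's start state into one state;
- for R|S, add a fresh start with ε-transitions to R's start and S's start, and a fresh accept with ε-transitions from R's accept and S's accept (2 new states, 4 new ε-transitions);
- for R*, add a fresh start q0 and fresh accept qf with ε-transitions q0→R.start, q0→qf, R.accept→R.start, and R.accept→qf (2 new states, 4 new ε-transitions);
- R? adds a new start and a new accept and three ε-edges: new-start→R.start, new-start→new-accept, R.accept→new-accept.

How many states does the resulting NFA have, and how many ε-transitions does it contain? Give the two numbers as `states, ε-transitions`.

Per subexpression:
Each of the 5 symbol leaves contributes 2 states and 0 ε-transitions.
  r* = 4 states, 4 ε-transitions
  r·r*·r·q = 7 states, 4 ε-transitions
  (r·r*·r·q)? = 9 states, 7 ε-transitions
  (r·r*·r·q)?|r = 13 states, 11 ε-transitions

13, 11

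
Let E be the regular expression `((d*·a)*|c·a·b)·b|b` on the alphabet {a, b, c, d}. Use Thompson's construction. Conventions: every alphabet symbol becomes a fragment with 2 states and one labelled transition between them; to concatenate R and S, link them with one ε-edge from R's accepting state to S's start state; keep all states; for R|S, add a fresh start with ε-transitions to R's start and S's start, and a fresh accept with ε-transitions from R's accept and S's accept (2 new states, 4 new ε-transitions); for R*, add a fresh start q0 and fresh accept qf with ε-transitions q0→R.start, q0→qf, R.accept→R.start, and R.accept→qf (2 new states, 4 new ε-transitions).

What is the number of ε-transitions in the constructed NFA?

20

Recursing over subexpressions:
Each of the 7 symbol leaves contributes 0 ε-transitions.
  d* → 4 ε-transitions
  d*·a → 5 ε-transitions
  (d*·a)* → 9 ε-transitions
  c·a·b → 2 ε-transitions
  (d*·a)*|c·a·b → 15 ε-transitions
  ((d*·a)*|c·a·b)·b → 16 ε-transitions
  ((d*·a)*|c·a·b)·b|b → 20 ε-transitions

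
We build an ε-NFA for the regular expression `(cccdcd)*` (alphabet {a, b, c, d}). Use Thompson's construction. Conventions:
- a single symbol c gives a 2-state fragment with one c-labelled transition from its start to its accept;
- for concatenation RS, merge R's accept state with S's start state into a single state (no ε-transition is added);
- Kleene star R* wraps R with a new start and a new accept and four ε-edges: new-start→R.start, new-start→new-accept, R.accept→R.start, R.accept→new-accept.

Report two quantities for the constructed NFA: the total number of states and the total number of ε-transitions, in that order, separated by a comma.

Recursing over subexpressions:
Each of the 6 symbol leaves contributes 2 states and 0 ε-transitions.
  cccdcd → 7 states, 0 ε-transitions
  (cccdcd)* → 9 states, 4 ε-transitions

9, 4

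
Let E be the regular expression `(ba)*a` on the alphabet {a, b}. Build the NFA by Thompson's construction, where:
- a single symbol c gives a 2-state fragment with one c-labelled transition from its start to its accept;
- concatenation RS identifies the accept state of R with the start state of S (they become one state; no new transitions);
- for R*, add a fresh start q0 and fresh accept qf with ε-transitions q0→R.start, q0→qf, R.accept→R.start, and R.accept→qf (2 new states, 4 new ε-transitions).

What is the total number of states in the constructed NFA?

6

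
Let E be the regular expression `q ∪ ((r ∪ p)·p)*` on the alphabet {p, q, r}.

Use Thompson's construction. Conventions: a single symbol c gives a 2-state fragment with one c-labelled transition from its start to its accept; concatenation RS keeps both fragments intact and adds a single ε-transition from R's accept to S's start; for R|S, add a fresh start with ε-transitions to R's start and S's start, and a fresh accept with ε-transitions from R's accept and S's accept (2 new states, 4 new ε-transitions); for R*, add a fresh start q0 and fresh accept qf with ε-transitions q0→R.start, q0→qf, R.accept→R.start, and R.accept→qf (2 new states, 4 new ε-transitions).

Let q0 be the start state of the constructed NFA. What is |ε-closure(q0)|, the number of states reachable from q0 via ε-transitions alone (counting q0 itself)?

8

Compute the ε-closure size of each fragment's start state recursively; a symbol fragment's start has no outgoing ε-edge, so its closure is just itself (size 1).
  r ∪ p : C = 1 + 1 + 1 = 3 (the new accept is not ε-reachable since no branch accepts ε)
  (r ∪ p)·p : same as the first factor's closure: C = 3
  ((r ∪ p)·p)* : C = 1 (new start) + 3 (body) + 1 (new accept) = 5
  q ∪ ((r ∪ p)·p)* : new start ε-reaches every alternative's start; at least one alternative accepts ε, so the union's new accept is reached too: C = 1 + 1 + 5 + 1 = 8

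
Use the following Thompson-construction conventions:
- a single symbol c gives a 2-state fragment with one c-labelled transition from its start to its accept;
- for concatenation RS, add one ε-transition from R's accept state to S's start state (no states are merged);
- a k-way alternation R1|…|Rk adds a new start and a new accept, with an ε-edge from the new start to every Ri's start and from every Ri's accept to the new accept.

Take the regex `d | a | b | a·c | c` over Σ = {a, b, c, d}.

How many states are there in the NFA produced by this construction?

By structural recursion:
Each of the 6 symbol leaves contributes a 2-state fragment.
  a·c → 4 states
  d | a | b | a·c | c → 14 states

14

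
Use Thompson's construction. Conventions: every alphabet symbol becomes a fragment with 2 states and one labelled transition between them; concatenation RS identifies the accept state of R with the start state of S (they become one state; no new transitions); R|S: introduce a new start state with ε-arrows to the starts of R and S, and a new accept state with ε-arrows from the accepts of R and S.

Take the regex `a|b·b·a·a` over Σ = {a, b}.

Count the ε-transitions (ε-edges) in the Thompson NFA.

By structural recursion:
Each of the 5 symbol leaves contributes 0 ε-transitions.
  b·b·a·a = 0 ε-transitions
  a|b·b·a·a = 4 ε-transitions

4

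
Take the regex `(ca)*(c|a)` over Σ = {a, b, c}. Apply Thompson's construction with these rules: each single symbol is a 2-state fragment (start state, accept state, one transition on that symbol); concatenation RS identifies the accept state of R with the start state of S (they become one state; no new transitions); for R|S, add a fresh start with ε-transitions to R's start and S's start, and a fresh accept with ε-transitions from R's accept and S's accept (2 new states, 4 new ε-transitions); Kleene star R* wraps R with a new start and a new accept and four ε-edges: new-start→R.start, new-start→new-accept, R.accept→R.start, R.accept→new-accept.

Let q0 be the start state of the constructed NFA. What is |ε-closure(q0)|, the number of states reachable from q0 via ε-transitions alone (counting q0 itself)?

5

Work bottom-up. For each fragment F, track |ε-closure(F.start)| and whether F's accept lies in that closure (i.e. whether F accepts ε). A single-symbol fragment has closure size 1 and does not accept ε.
  ca → |ε-closure| equals the left operand's closure size = 1 (its accept is not ε-reachable, so the closure stops there)
  (ca)* → |ε-closure| = 1 (new start) + 1 (body) + 1 (new accept) = 3
  c|a → new start ε-reaches every alternative's start; none of them accept ε, so the new accept is not reached: |ε-closure| = 1 + 1 + 1 = 3
  (ca)*(c|a) → |ε-closure| = 3 + (3−1) = 5 (closure spills across the concat boundary because the left factor accepts ε)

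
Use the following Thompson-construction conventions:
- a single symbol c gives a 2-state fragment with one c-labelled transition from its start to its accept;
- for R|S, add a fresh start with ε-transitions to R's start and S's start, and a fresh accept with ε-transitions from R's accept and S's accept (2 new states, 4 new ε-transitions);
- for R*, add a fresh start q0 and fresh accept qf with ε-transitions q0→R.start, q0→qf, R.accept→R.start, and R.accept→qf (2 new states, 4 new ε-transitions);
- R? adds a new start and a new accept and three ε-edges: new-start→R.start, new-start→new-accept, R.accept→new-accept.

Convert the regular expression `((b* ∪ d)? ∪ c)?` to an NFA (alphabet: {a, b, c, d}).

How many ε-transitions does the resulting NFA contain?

18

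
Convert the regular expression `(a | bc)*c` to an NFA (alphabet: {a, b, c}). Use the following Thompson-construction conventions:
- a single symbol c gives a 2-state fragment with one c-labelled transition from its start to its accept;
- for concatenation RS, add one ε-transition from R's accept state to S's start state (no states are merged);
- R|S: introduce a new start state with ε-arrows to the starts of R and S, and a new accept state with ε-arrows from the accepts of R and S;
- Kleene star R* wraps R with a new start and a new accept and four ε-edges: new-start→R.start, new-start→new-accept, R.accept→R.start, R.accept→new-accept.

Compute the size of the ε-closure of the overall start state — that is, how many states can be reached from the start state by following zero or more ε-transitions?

Work bottom-up. For each fragment F, track |ε-closure(F.start)| and whether F's accept lies in that closure (i.e. whether F accepts ε). A single-symbol fragment has closure size 1 and does not accept ε.
  bc : same as the first factor's closure: |ε-closure| = 1
  a | bc : |ε-closure| = 1 + 1 + 1 = 3 (the new accept is not ε-reachable since no branch accepts ε)
  (a | bc)* : |ε-closure| = 1 (new start) + 3 (body) + 1 (new accept) = 5
  (a | bc)*c : the left operand accepts ε, so the closure extends into the next operand (via the concat ε-link); |ε-closure| = 5 + 1 = 6

6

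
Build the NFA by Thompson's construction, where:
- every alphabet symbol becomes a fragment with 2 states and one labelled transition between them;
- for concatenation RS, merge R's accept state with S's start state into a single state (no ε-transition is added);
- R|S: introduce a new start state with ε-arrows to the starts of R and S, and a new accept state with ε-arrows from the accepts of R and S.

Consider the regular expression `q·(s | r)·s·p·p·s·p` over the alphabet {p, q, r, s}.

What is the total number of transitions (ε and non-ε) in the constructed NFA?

12

Bottom-up over the parse tree:
Each of the 8 symbol leaves contributes 1 transition (1 symbol, 0 ε).
  s | r → 6 transitions (2 symbol, 4 ε)
  q·(s | r)·s·p·p·s·p → 12 transitions (8 symbol, 4 ε)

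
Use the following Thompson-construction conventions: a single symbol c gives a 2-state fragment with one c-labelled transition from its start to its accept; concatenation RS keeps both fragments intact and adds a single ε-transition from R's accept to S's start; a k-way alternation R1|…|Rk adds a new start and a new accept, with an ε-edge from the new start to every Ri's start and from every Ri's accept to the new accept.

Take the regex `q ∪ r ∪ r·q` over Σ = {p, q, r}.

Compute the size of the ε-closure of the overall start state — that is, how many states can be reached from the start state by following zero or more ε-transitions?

Compute the ε-closure size of each fragment's start state recursively; a symbol fragment's start has no outgoing ε-edge, so its closure is just itself (size 1).
  r·q — same as the first factor's closure: C = 1
  q ∪ r ∪ r·q — new start ε-reaches every alternative's start; none of them accept ε, so the new accept is not reached: C = 1 + 1 + 1 + 1 = 4

4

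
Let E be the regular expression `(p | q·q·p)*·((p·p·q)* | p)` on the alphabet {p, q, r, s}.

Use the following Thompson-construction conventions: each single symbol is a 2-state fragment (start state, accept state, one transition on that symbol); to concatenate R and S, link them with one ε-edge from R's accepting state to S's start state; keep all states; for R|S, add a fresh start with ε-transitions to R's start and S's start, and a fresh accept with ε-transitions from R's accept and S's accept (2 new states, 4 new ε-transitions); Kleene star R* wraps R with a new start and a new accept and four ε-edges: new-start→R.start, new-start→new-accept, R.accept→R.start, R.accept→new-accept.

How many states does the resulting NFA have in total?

24

By structural recursion:
Each of the 8 symbol leaves contributes a 2-state fragment.
  q·q·p — 6 states
  p | q·q·p — 10 states
  (p | q·q·p)* — 12 states
  p·p·q — 6 states
  (p·p·q)* — 8 states
  (p·p·q)* | p — 12 states
  (p | q·q·p)*·((p·p·q)* | p) — 24 states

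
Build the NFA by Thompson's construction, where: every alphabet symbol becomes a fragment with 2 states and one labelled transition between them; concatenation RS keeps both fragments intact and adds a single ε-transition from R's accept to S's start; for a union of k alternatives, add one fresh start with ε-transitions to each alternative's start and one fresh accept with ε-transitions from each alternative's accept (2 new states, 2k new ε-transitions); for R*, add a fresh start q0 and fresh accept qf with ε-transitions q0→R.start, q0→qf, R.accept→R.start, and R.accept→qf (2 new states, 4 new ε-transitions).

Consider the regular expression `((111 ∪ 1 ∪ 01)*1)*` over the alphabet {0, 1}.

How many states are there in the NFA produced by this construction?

20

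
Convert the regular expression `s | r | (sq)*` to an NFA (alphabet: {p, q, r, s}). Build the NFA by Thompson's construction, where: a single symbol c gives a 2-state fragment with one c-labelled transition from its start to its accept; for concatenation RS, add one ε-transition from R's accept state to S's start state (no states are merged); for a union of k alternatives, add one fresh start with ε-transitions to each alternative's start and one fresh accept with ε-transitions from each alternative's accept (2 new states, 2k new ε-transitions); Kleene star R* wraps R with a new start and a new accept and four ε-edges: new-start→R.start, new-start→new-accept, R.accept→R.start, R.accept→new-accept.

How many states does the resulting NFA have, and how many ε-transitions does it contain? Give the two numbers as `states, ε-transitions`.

Recursing over subexpressions:
Each of the 4 symbol leaves contributes 2 states and 0 ε-transitions.
  sq : 4 states, 1 ε-transition
  (sq)* : 6 states, 5 ε-transitions
  s | r | (sq)* : 12 states, 11 ε-transitions

12, 11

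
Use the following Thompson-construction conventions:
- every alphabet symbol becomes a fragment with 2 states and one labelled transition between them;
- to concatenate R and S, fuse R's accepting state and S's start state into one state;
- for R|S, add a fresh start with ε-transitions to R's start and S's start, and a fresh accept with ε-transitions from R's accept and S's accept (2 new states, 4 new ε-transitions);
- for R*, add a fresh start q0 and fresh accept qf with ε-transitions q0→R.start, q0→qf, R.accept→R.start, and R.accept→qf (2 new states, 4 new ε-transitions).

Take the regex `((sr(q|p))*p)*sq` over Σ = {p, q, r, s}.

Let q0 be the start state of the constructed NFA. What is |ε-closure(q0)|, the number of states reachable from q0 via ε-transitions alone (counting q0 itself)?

Compute the ε-closure size of each fragment's start state recursively; a symbol fragment's start has no outgoing ε-edge, so its closure is just itself (size 1).
  q|p → new start ε-reaches every alternative's start; none of them accept ε, so the new accept is not reached: |ε-closure| = 1 + 1 + 1 = 3
  sr(q|p) → same as the first factor's closure: |ε-closure| = 1
  (sr(q|p))* → the star's fresh start ε-reaches both the body's start and the fresh accept: |ε-closure| = 2 + 1 = 3
  (sr(q|p))*p → the left operand accepts ε, so the closure extends into the next operand (the shared merged state is already counted); |ε-closure| = 3 + (1−1) = 3
  ((sr(q|p))*p)* → |ε-closure| = 1 (new start) + 3 (body) + 1 (new accept) = 5
  ((sr(q|p))*p)*sq → the left operand accepts ε, so the closure extends into the next operand (the shared merged state is already counted); |ε-closure| = 5 + (1−1) = 5

5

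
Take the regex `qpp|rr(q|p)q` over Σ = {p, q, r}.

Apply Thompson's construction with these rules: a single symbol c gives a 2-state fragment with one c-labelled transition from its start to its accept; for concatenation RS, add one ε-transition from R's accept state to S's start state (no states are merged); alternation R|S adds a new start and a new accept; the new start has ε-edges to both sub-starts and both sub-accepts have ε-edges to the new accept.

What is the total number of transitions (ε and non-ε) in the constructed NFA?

21

Building bottom-up:
Each of the 8 symbol leaves contributes 1 transition (1 symbol, 0 ε).
  qpp — 5 transitions (3 symbol, 2 ε)
  q|p — 6 transitions (2 symbol, 4 ε)
  rr(q|p)q — 12 transitions (5 symbol, 7 ε)
  qpp|rr(q|p)q — 21 transitions (8 symbol, 13 ε)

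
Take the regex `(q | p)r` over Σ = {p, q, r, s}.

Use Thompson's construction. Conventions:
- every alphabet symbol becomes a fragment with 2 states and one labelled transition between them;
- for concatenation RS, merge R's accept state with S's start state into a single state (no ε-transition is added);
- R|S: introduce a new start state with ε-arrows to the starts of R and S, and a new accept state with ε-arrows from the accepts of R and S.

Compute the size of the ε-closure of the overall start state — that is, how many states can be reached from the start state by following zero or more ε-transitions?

Compute the ε-closure size of each fragment's start state recursively; a symbol fragment's start has no outgoing ε-edge, so its closure is just itself (size 1).
  q | p : |closure| = 1 + 1 + 1 = 3 (the new accept is not ε-reachable since no branch accepts ε)
  (q | p)r : same as the first factor's closure: |closure| = 3

3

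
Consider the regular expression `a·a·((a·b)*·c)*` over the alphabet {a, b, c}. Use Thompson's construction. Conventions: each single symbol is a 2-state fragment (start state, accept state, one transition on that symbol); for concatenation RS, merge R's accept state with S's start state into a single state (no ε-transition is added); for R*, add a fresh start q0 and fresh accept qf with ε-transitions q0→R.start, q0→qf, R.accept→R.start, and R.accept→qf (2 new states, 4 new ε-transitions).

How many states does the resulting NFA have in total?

Bottom-up over the parse tree:
Each of the 5 symbol leaves contributes a 2-state fragment.
  a·b → 3 states
  (a·b)* → 5 states
  (a·b)*·c → 6 states
  ((a·b)*·c)* → 8 states
  a·a·((a·b)*·c)* → 10 states

10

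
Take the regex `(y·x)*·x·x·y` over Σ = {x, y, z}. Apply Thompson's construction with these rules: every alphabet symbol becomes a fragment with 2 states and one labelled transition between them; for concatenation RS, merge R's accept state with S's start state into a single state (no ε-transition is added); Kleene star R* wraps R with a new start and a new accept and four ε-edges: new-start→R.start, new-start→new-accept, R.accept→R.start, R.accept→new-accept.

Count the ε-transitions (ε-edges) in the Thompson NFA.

4

By structural recursion:
Each of the 5 symbol leaves contributes 0 ε-transitions.
  y·x — 0 ε-transitions
  (y·x)* — 4 ε-transitions
  (y·x)*·x·x·y — 4 ε-transitions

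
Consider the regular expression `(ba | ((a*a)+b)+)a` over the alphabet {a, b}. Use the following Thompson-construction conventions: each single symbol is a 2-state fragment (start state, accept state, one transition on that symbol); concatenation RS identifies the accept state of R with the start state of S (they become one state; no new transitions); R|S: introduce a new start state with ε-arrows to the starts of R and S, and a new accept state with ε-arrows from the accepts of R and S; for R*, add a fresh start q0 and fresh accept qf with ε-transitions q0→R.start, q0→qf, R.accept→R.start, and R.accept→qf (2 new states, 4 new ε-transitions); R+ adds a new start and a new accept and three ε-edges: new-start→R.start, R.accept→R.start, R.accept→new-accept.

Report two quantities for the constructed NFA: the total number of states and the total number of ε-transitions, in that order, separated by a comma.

16, 14

Bottom-up over the parse tree:
Each of the 6 symbol leaves contributes 2 states and 0 ε-transitions.
  ba → 3 states, 0 ε-transitions
  a* → 4 states, 4 ε-transitions
  a*a → 5 states, 4 ε-transitions
  (a*a)+ → 7 states, 7 ε-transitions
  (a*a)+b → 8 states, 7 ε-transitions
  ((a*a)+b)+ → 10 states, 10 ε-transitions
  ba | ((a*a)+b)+ → 15 states, 14 ε-transitions
  (ba | ((a*a)+b)+)a → 16 states, 14 ε-transitions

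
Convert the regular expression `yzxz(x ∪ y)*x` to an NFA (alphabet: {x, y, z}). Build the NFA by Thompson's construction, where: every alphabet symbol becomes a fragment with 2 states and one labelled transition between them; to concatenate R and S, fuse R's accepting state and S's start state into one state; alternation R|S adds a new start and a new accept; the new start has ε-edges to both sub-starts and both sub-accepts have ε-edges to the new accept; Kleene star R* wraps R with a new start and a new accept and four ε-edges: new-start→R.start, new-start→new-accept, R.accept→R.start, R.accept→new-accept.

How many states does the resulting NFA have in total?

13

Bottom-up over the parse tree:
Each of the 7 symbol leaves contributes a 2-state fragment.
  x ∪ y → 6 states
  (x ∪ y)* → 8 states
  yzxz(x ∪ y)*x → 13 states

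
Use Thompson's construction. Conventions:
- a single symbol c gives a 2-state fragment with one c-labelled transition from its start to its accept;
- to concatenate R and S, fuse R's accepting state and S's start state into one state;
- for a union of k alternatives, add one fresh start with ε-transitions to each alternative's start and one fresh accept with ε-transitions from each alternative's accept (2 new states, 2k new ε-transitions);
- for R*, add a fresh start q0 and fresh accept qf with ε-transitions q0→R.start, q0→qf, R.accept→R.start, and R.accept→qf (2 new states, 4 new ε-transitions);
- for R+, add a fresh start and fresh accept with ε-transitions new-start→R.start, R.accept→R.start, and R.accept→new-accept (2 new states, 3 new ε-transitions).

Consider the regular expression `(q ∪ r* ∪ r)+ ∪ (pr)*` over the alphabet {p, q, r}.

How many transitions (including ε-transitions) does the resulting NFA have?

Per subexpression:
Each of the 5 symbol leaves contributes 1 transition (1 symbol, 0 ε).
  r* : 5 transitions (1 symbol, 4 ε)
  q ∪ r* ∪ r : 13 transitions (3 symbol, 10 ε)
  (q ∪ r* ∪ r)+ : 16 transitions (3 symbol, 13 ε)
  pr : 2 transitions (2 symbol, 0 ε)
  (pr)* : 6 transitions (2 symbol, 4 ε)
  (q ∪ r* ∪ r)+ ∪ (pr)* : 26 transitions (5 symbol, 21 ε)

26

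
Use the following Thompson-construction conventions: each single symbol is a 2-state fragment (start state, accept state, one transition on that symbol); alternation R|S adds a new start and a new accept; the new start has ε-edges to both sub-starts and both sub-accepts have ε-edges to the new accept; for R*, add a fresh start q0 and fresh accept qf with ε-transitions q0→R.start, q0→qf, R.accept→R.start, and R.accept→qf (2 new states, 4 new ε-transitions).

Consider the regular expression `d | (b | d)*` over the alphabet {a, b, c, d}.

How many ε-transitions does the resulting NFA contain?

12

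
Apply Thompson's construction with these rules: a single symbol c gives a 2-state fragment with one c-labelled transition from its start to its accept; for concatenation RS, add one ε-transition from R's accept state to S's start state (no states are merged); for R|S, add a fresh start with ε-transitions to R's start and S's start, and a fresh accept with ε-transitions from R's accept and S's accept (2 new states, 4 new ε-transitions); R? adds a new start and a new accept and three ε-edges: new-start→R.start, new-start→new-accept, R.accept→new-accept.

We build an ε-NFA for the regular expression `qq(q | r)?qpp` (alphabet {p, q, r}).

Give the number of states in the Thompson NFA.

18

By structural recursion:
Each of the 7 symbol leaves contributes a 2-state fragment.
  q | r = 6 states
  (q | r)? = 8 states
  qq(q | r)?qpp = 18 states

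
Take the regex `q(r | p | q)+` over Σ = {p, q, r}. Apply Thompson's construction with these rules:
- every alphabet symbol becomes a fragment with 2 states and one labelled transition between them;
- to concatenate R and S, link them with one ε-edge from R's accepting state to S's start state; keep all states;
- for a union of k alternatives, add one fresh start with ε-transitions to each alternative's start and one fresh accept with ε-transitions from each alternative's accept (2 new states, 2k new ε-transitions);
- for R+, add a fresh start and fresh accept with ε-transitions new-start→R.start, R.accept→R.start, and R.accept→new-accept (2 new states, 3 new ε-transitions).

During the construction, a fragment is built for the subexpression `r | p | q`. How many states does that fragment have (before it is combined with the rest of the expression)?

Fragment for `r | p | q`:
Each of the 3 symbol leaves contributes a 2-state fragment.
  r | p | q : 8 states

8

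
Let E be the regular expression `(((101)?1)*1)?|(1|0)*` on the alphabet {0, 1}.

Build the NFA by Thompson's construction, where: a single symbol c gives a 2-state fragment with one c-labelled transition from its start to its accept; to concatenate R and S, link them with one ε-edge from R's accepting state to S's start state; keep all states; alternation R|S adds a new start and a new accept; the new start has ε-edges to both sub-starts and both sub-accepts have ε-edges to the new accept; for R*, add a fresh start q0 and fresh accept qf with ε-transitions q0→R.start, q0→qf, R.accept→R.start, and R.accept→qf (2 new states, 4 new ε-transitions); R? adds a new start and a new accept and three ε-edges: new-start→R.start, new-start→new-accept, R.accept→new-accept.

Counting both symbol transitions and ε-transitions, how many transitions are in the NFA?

33

Per subexpression:
Each of the 7 symbol leaves contributes 1 transition (1 symbol, 0 ε).
  101 = 5 transitions (3 symbol, 2 ε)
  (101)? = 8 transitions (3 symbol, 5 ε)
  (101)?1 = 10 transitions (4 symbol, 6 ε)
  ((101)?1)* = 14 transitions (4 symbol, 10 ε)
  ((101)?1)*1 = 16 transitions (5 symbol, 11 ε)
  (((101)?1)*1)? = 19 transitions (5 symbol, 14 ε)
  1|0 = 6 transitions (2 symbol, 4 ε)
  (1|0)* = 10 transitions (2 symbol, 8 ε)
  (((101)?1)*1)?|(1|0)* = 33 transitions (7 symbol, 26 ε)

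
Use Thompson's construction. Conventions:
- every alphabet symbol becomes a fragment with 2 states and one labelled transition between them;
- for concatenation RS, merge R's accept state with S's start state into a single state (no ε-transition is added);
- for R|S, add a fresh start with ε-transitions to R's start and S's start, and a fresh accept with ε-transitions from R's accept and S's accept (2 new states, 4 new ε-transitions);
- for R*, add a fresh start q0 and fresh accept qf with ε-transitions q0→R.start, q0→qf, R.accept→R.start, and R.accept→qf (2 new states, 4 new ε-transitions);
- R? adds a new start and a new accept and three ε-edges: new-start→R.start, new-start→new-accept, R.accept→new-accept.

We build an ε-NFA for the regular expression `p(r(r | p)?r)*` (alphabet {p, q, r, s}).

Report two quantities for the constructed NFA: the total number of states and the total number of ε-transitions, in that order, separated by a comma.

13, 11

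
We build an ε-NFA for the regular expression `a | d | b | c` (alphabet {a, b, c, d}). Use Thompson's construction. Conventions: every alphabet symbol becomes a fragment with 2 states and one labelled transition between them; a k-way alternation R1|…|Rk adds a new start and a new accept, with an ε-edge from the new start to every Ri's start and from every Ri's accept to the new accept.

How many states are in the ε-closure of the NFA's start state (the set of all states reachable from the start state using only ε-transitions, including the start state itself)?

5

Work bottom-up. For each fragment F, track |ε-closure(F.start)| and whether F's accept lies in that closure (i.e. whether F accepts ε). A single-symbol fragment has closure size 1 and does not accept ε.
  a | d | b | c — new start ε-reaches every alternative's start; none of them accept ε, so the new accept is not reached: C = 1 + 1 + 1 + 1 + 1 = 5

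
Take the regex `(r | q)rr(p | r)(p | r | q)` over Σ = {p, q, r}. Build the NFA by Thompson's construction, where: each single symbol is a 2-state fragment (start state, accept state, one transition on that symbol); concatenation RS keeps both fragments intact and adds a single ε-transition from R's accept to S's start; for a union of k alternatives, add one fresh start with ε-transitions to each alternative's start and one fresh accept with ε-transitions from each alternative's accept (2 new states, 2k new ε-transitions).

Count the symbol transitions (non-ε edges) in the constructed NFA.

9

Building bottom-up:
Each of the 9 symbol leaves contributes exactly 1 symbol transition.
  r | q : 2 symbol transitions
  p | r : 2 symbol transitions
  p | r | q : 3 symbol transitions
  (r | q)rr(p | r)(p | r | q) : 9 symbol transitions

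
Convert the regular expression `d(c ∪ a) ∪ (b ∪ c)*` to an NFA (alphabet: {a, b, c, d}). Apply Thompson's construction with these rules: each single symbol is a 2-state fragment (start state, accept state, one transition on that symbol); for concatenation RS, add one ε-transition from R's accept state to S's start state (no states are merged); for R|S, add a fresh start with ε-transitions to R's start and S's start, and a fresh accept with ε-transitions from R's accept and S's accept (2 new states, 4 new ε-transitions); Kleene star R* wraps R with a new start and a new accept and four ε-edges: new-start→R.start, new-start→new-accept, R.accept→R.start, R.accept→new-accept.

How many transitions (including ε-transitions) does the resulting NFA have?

22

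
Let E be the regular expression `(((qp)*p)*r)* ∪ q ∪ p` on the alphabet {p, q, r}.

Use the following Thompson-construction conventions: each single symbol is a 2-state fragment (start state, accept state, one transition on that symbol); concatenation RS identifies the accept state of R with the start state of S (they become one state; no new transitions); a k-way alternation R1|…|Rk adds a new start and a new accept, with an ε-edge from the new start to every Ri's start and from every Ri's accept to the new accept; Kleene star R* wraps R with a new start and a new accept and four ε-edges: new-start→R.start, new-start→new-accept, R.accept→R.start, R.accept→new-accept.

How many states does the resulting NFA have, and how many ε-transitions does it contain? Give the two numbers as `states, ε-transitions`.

17, 18

Bottom-up over the parse tree:
Each of the 6 symbol leaves contributes 2 states and 0 ε-transitions.
  qp — 3 states, 0 ε-transitions
  (qp)* — 5 states, 4 ε-transitions
  (qp)*p — 6 states, 4 ε-transitions
  ((qp)*p)* — 8 states, 8 ε-transitions
  ((qp)*p)*r — 9 states, 8 ε-transitions
  (((qp)*p)*r)* — 11 states, 12 ε-transitions
  (((qp)*p)*r)* ∪ q ∪ p — 17 states, 18 ε-transitions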